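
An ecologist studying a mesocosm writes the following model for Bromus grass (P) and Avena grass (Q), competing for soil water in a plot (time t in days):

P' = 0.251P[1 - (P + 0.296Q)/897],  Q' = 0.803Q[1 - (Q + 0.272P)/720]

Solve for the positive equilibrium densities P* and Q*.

Setting both brackets to zero gives the nullclines P + 0.296Q = 897 and 0.272P + Q = 720.
Substituting Q = 720 - 0.272P into the first: P(1 - 0.296·0.272) = 897 - 0.296·720.
So P* = 684/0.919 = 744, and then Q* = 720 - 0.272·744 = 518.

P* ≈ 744, Q* ≈ 518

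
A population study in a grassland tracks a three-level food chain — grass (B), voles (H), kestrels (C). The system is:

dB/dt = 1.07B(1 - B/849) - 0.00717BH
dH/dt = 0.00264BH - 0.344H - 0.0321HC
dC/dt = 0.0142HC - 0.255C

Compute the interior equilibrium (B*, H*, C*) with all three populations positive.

From dC/dt = 0: 0.0142H* = 0.255, so H* = 18.
From dB/dt = 0: 1.07(1 - B*/849) = 0.00717·18, giving B* = 849·(1 - 0.12) = 747.
From dH/dt = 0: 0.00264·747 - 0.344 = 0.0321C*, so C* = 1.63/0.0321 = 50.7.

B* ≈ 747, H* ≈ 18, C* ≈ 50.7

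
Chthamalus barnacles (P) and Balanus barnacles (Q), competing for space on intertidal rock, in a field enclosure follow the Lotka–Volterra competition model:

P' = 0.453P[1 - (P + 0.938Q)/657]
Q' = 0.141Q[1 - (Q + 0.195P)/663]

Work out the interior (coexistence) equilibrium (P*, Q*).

Setting both brackets to zero gives the nullclines P + 0.938Q = 657 and 0.195P + Q = 663.
Substituting Q = 663 - 0.195P into the first: P(1 - 0.938·0.195) = 657 - 0.938·663.
So P* = 35.1/0.817 = 43, and then Q* = 663 - 0.195·43 = 655.

P* ≈ 43, Q* ≈ 655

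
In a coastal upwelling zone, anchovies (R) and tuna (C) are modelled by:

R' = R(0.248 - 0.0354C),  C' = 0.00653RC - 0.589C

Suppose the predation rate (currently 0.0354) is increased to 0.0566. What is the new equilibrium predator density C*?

C* ≈ 4.38

At the interior fixed point, setting dR/dt = 0 with R > 0 fixes C* = (prey growth rate)/(RC coefficient) — independent of the other coefficients.
With the change, C* = 0.248/0.0566 = 4.38; it falls from 7.01.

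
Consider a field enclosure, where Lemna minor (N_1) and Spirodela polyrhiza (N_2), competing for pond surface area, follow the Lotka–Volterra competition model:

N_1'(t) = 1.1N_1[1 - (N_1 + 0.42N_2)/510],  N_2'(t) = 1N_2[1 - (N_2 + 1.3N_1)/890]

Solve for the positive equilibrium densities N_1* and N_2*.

Setting both brackets to zero gives the nullclines N_1 + 0.42N_2 = 510 and 1.3N_1 + N_2 = 890.
Substituting N_2 = 890 - 1.3N_1 into the first: N_1(1 - 0.42·1.3) = 510 - 0.42·890.
So N_1* = 136/0.454 = 300, and then N_2* = 890 - 1.3·300 = 500.

N_1* ≈ 300, N_2* ≈ 500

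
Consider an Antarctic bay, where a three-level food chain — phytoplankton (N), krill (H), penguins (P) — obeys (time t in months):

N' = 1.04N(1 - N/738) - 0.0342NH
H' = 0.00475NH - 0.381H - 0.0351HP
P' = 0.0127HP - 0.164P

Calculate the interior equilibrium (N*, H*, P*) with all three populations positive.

From dP/dt = 0: 0.0127H* = 0.164, so H* = 12.9.
From dN/dt = 0: 1.04(1 - N*/738) = 0.0342·12.9, giving N* = 738·(1 - 0.425) = 425.
From dH/dt = 0: 0.00475·425 - 0.381 = 0.0351P*, so P* = 1.64/0.0351 = 46.6.

N* ≈ 425, H* ≈ 12.9, P* ≈ 46.6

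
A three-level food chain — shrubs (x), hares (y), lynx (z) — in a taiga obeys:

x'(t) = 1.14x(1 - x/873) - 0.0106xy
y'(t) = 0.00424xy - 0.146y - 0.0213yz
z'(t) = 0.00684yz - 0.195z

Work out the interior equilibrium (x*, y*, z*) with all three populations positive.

From dz/dt = 0: 0.00684y* = 0.195, so y* = 28.5.
From dx/dt = 0: 1.14(1 - x*/873) = 0.0106·28.5, giving x* = 873·(1 - 0.265) = 642.
From dy/dt = 0: 0.00424·642 - 0.146 = 0.0213z*, so z* = 2.57/0.0213 = 121.

x* ≈ 642, y* ≈ 28.5, z* ≈ 121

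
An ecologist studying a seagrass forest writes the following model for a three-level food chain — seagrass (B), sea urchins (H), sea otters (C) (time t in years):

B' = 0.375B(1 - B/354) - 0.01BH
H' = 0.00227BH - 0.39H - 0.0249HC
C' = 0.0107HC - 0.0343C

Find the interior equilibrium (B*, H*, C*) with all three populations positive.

B* ≈ 324, H* ≈ 3.21, C* ≈ 13.9

From dC/dt = 0: 0.0107H* = 0.0343, so H* = 3.21.
From dB/dt = 0: 0.375(1 - B*/354) = 0.01·3.21, giving B* = 354·(1 - 0.0855) = 324.
From dH/dt = 0: 0.00227·324 - 0.39 = 0.0249C*, so C* = 0.345/0.0249 = 13.9.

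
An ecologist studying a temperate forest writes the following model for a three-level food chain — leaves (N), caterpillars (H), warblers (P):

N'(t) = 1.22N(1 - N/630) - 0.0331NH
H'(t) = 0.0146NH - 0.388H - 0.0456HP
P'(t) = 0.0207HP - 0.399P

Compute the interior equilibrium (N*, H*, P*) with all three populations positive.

N* ≈ 301, H* ≈ 19.3, P* ≈ 87.7

From dP/dt = 0: 0.0207H* = 0.399, so H* = 19.3.
From dN/dt = 0: 1.22(1 - N*/630) = 0.0331·19.3, giving N* = 630·(1 - 0.523) = 301.
From dH/dt = 0: 0.0146·301 - 0.388 = 0.0456P*, so P* = 4/0.0456 = 87.7.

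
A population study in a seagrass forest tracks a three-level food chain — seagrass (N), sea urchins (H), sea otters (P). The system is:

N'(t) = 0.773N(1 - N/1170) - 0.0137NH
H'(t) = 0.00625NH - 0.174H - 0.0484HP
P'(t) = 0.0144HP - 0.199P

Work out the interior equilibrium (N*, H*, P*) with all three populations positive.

From dP/dt = 0: 0.0144H* = 0.199, so H* = 13.8.
From dN/dt = 0: 0.773(1 - N*/1170) = 0.0137·13.8, giving N* = 1170·(1 - 0.245) = 883.
From dH/dt = 0: 0.00625·883 - 0.174 = 0.0484P*, so P* = 5.35/0.0484 = 110.

N* ≈ 883, H* ≈ 13.8, P* ≈ 110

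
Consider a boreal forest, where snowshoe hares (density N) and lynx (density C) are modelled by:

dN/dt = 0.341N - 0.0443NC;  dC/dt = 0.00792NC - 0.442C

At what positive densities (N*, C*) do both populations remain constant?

Set dC/dt = 0 with C > 0: 0.00792N - 0.442 = 0, so N* = 0.442/0.00792 = 55.8.
Set dN/dt = 0 with N > 0: 0.341 - 0.0443C = 0, so C* = 0.341/0.0443 = 7.7.

N* ≈ 55.8, C* ≈ 7.7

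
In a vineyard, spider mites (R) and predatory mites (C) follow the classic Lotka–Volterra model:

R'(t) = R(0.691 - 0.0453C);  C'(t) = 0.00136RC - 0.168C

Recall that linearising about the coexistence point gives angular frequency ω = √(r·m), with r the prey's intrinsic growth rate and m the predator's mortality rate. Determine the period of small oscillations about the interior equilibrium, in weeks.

Here r = 0.691 and m = 0.168, so r·m = 0.116.
ω = √0.116 = 0.341 per week, hence T = 2π/ω ≈ 18.4 weeks.

T ≈ 18.4 weeks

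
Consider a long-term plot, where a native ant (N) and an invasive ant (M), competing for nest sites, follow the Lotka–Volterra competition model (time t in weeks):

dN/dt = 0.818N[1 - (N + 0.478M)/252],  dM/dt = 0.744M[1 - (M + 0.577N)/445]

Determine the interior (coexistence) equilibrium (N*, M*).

N* ≈ 54.3, M* ≈ 414

Setting both brackets to zero gives the nullclines N + 0.478M = 252 and 0.577N + M = 445.
Substituting M = 445 - 0.577N into the first: N(1 - 0.478·0.577) = 252 - 0.478·445.
So N* = 39.3/0.724 = 54.3, and then M* = 445 - 0.577·54.3 = 414.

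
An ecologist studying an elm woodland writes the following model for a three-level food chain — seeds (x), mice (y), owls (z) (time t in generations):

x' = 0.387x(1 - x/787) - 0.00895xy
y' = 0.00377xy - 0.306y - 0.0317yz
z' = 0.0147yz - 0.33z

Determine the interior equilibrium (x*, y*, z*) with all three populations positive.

From dz/dt = 0: 0.0147y* = 0.33, so y* = 22.4.
From dx/dt = 0: 0.387(1 - x*/787) = 0.00895·22.4, giving x* = 787·(1 - 0.519) = 378.
From dy/dt = 0: 0.00377·378 - 0.306 = 0.0317z*, so z* = 1.12/0.0317 = 35.4.

x* ≈ 378, y* ≈ 22.4, z* ≈ 35.4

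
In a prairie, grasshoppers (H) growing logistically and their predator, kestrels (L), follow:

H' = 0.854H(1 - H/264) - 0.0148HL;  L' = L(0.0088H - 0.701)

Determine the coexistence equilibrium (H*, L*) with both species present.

From dL/dt = 0 with L > 0: 0.0088H* = 0.701, so H* = 79.7.
Substitute into dH/dt = 0: 0.854(1 - 79.7/264) = 0.0148L*.
The bracket is 0.698, giving L* = 0.596/0.0148 = 40.3.

H* ≈ 79.7, L* ≈ 40.3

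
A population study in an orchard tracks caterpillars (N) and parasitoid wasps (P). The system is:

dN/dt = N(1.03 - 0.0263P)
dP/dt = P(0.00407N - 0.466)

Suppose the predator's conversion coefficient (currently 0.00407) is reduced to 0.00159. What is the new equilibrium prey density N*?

N* ≈ 293

At the interior fixed point, setting dP/dt = 0 with P > 0 fixes N* = (predator death rate)/(NP coefficient) — independent of the other coefficients.
With the change, N* = 0.466/0.00159 = 293; it rises from 114.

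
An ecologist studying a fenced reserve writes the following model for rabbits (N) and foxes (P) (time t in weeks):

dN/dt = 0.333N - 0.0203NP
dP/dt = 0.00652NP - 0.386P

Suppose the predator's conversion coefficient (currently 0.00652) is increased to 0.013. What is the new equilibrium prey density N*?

At the interior fixed point, setting dP/dt = 0 with P > 0 fixes N* = (predator death rate)/(NP coefficient) — independent of the other coefficients.
With the change, N* = 0.386/0.013 = 29.7; it falls from 59.2.

N* ≈ 29.7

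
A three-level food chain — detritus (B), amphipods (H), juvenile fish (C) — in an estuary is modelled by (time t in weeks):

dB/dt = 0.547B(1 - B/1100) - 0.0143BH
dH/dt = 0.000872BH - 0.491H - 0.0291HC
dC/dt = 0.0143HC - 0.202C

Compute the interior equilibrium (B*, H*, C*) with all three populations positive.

B* ≈ 694, H* ≈ 14.1, C* ≈ 3.92

From dC/dt = 0: 0.0143H* = 0.202, so H* = 14.1.
From dB/dt = 0: 0.547(1 - B*/1100) = 0.0143·14.1, giving B* = 1100·(1 - 0.369) = 694.
From dH/dt = 0: 0.000872·694 - 0.491 = 0.0291C*, so C* = 0.114/0.0291 = 3.92.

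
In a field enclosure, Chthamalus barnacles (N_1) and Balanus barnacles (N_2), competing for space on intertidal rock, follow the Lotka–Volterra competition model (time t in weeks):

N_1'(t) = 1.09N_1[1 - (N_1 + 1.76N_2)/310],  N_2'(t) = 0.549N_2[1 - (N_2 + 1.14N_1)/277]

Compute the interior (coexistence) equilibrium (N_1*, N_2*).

N_1* ≈ 176, N_2* ≈ 75.9

Setting both brackets to zero gives the nullclines N_1 + 1.76N_2 = 310 and 1.14N_1 + N_2 = 277.
Substituting N_2 = 277 - 1.14N_1 into the first: N_1(1 - 1.76·1.14) = 310 - 1.76·277.
So N_1* = -178/-1.01 = 176, and then N_2* = 277 - 1.14·176 = 75.9.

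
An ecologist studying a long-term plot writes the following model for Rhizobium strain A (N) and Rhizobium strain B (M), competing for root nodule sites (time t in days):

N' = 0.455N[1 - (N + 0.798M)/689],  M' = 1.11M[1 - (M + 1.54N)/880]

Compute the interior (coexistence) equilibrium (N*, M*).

Setting both brackets to zero gives the nullclines N + 0.798M = 689 and 1.54N + M = 880.
Substituting M = 880 - 1.54N into the first: N(1 - 0.798·1.54) = 689 - 0.798·880.
So N* = -13.2/-0.229 = 57.8, and then M* = 880 - 1.54·57.8 = 791.

N* ≈ 57.8, M* ≈ 791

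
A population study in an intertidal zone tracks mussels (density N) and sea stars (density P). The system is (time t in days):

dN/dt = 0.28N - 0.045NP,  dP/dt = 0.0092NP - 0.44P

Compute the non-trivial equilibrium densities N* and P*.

Set dP/dt = 0 with P > 0: 0.0092N - 0.44 = 0, so N* = 0.44/0.0092 = 47.8.
Set dN/dt = 0 with N > 0: 0.28 - 0.045P = 0, so P* = 0.28/0.045 = 6.22.

N* ≈ 47.8, P* ≈ 6.22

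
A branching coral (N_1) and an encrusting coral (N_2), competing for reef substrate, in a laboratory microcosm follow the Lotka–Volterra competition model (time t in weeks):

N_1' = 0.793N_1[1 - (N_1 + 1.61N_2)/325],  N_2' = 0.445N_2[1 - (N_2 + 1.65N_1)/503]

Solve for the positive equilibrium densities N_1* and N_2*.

Setting both brackets to zero gives the nullclines N_1 + 1.61N_2 = 325 and 1.65N_1 + N_2 = 503.
Substituting N_2 = 503 - 1.65N_1 into the first: N_1(1 - 1.61·1.65) = 325 - 1.61·503.
So N_1* = -485/-1.66 = 293, and then N_2* = 503 - 1.65·293 = 20.1.

N_1* ≈ 293, N_2* ≈ 20.1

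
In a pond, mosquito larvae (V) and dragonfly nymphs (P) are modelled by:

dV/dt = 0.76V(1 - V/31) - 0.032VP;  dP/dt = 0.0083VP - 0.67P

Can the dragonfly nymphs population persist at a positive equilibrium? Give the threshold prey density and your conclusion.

The predator equation gives dP/dt > 0 only when V > 0.67/0.0083 = 80.7.
Without the predator, V → K = 31. Since 31 < 80.7, the predator cannot invade.

Threshold V = 80.7; K < 80.7, so no, the predator goes extinct.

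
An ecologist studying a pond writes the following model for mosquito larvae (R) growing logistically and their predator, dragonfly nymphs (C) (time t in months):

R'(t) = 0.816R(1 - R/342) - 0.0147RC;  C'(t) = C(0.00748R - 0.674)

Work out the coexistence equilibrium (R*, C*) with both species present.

From dC/dt = 0 with C > 0: 0.00748R* = 0.674, so R* = 90.1.
Substitute into dR/dt = 0: 0.816(1 - 90.1/342) = 0.0147C*.
The bracket is 0.737, giving C* = 0.601/0.0147 = 40.9.

R* ≈ 90.1, C* ≈ 40.9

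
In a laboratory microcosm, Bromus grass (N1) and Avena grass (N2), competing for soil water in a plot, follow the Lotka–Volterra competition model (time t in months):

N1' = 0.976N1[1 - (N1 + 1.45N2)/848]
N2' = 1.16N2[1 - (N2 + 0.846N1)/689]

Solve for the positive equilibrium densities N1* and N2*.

N1* ≈ 666, N2* ≈ 125

Setting both brackets to zero gives the nullclines N1 + 1.45N2 = 848 and 0.846N1 + N2 = 689.
Substituting N2 = 689 - 0.846N1 into the first: N1(1 - 1.45·0.846) = 848 - 1.45·689.
So N1* = -151/-0.227 = 666, and then N2* = 689 - 0.846·666 = 125.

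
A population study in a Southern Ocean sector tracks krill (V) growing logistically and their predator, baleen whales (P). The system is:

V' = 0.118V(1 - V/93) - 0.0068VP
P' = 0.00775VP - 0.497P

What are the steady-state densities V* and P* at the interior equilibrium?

From dP/dt = 0 with P > 0: 0.00775V* = 0.497, so V* = 64.1.
Substitute into dV/dt = 0: 0.118(1 - 64.1/93) = 0.0068P*.
The bracket is 0.31, giving P* = 0.0366/0.0068 = 5.39.

V* ≈ 64.1, P* ≈ 5.39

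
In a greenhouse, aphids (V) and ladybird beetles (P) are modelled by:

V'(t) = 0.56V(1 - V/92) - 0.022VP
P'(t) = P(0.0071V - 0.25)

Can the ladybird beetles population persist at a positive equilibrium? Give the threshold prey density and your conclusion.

Threshold V = 35.2; K > 35.2, so yes, the predator persists.

The predator equation gives dP/dt > 0 only when V > 0.25/0.0071 = 35.2.
Without the predator, V → K = 92. Since 92 > 35.2, the predator can invade and persist.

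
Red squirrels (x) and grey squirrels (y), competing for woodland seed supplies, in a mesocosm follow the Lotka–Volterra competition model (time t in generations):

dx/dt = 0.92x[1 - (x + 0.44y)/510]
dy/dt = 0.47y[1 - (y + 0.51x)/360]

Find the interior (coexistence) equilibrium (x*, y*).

x* ≈ 453, y* ≈ 129

Setting both brackets to zero gives the nullclines x + 0.44y = 510 and 0.51x + y = 360.
Substituting y = 360 - 0.51x into the first: x(1 - 0.44·0.51) = 510 - 0.44·360.
So x* = 352/0.776 = 453, and then y* = 360 - 0.51·453 = 129.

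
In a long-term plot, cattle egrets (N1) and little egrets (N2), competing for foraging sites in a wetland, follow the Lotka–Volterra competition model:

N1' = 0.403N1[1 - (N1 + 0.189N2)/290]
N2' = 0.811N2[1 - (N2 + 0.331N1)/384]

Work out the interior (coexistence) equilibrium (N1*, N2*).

Setting both brackets to zero gives the nullclines N1 + 0.189N2 = 290 and 0.331N1 + N2 = 384.
Substituting N2 = 384 - 0.331N1 into the first: N1(1 - 0.189·0.331) = 290 - 0.189·384.
So N1* = 217/0.937 = 232, and then N2* = 384 - 0.331·232 = 307.

N1* ≈ 232, N2* ≈ 307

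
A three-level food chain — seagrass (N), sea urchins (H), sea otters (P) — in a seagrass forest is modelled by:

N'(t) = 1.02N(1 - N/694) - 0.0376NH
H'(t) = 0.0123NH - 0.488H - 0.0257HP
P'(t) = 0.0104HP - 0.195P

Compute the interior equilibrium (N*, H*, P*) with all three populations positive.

N* ≈ 214, H* ≈ 18.8, P* ≈ 83.6

From dP/dt = 0: 0.0104H* = 0.195, so H* = 18.8.
From dN/dt = 0: 1.02(1 - N*/694) = 0.0376·18.8, giving N* = 694·(1 - 0.691) = 214.
From dH/dt = 0: 0.0123·214 - 0.488 = 0.0257P*, so P* = 2.15/0.0257 = 83.6.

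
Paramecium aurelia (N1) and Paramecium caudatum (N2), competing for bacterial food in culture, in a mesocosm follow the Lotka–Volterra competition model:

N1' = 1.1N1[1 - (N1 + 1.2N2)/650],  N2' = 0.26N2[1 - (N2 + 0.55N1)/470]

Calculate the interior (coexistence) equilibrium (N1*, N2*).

Setting both brackets to zero gives the nullclines N1 + 1.2N2 = 650 and 0.55N1 + N2 = 470.
Substituting N2 = 470 - 0.55N1 into the first: N1(1 - 1.2·0.55) = 650 - 1.2·470.
So N1* = 86/0.34 = 253, and then N2* = 470 - 0.55·253 = 331.

N1* ≈ 253, N2* ≈ 331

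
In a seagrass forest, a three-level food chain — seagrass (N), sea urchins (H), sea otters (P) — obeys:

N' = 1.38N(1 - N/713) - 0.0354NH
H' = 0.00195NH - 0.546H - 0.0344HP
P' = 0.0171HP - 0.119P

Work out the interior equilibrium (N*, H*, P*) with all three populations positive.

From dP/dt = 0: 0.0171H* = 0.119, so H* = 6.96.
From dN/dt = 0: 1.38(1 - N*/713) = 0.0354·6.96, giving N* = 713·(1 - 0.179) = 586.
From dH/dt = 0: 0.00195·586 - 0.546 = 0.0344P*, so P* = 0.596/0.0344 = 17.3.

N* ≈ 586, H* ≈ 6.96, P* ≈ 17.3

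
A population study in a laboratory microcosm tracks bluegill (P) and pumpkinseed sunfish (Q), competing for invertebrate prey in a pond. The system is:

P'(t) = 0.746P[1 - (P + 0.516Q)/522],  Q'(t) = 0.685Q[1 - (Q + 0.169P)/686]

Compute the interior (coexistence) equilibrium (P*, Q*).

Setting both brackets to zero gives the nullclines P + 0.516Q = 522 and 0.169P + Q = 686.
Substituting Q = 686 - 0.169P into the first: P(1 - 0.516·0.169) = 522 - 0.516·686.
So P* = 168/0.913 = 184, and then Q* = 686 - 0.169·184 = 655.

P* ≈ 184, Q* ≈ 655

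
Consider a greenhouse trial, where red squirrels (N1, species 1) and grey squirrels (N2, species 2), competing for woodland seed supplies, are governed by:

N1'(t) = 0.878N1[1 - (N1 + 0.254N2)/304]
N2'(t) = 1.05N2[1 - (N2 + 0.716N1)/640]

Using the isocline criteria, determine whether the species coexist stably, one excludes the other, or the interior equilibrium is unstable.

Compare the nullcline intercepts: K1/α12 = 304/0.254 = 1200 > K2 = 640; K2/α21 = 640/0.716 = 894 > K1 = 304.
Since both inequalities hold, each species can invade when rare, so the interior equilibrium is stable.

stable coexistence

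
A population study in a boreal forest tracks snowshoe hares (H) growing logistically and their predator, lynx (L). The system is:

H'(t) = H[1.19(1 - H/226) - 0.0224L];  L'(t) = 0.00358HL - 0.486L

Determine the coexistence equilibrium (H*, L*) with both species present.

From dL/dt = 0 with L > 0: 0.00358H* = 0.486, so H* = 136.
Substitute into dH/dt = 0: 1.19(1 - 136/226) = 0.0224L*.
The bracket is 0.399, giving L* = 0.475/0.0224 = 21.2.

H* ≈ 136, L* ≈ 21.2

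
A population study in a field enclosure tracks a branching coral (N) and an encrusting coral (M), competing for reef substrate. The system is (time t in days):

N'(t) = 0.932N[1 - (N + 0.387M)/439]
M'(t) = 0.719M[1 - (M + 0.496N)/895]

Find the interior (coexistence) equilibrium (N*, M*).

N* ≈ 115, M* ≈ 838

Setting both brackets to zero gives the nullclines N + 0.387M = 439 and 0.496N + M = 895.
Substituting M = 895 - 0.496N into the first: N(1 - 0.387·0.496) = 439 - 0.387·895.
So N* = 92.6/0.808 = 115, and then M* = 895 - 0.496·115 = 838.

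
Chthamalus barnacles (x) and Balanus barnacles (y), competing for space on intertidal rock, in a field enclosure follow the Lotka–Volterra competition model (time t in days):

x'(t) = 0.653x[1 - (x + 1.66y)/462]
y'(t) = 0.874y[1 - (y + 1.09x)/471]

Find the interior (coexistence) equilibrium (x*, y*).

x* ≈ 395, y* ≈ 40.3

Setting both brackets to zero gives the nullclines x + 1.66y = 462 and 1.09x + y = 471.
Substituting y = 471 - 1.09x into the first: x(1 - 1.66·1.09) = 462 - 1.66·471.
So x* = -320/-0.809 = 395, and then y* = 471 - 1.09·395 = 40.3.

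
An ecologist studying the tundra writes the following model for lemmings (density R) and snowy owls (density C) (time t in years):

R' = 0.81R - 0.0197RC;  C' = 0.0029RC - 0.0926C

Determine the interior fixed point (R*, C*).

Set dC/dt = 0 with C > 0: 0.0029R - 0.0926 = 0, so R* = 0.0926/0.0029 = 31.9.
Set dR/dt = 0 with R > 0: 0.81 - 0.0197C = 0, so C* = 0.81/0.0197 = 41.1.

R* ≈ 31.9, C* ≈ 41.1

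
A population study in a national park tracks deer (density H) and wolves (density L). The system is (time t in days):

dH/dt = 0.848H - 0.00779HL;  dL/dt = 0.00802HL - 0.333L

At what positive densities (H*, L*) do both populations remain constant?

Set dL/dt = 0 with L > 0: 0.00802H - 0.333 = 0, so H* = 0.333/0.00802 = 41.5.
Set dH/dt = 0 with H > 0: 0.848 - 0.00779L = 0, so L* = 0.848/0.00779 = 109.

H* ≈ 41.5, L* ≈ 109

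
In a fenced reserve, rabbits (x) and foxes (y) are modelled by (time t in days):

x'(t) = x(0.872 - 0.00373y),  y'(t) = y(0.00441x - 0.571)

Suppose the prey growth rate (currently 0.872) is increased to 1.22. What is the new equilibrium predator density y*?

At the interior fixed point, setting dx/dt = 0 with x > 0 fixes y* = (prey growth rate)/(xy coefficient) — independent of the other coefficients.
With the change, y* = 1.22/0.00373 = 327; it rises from 234.

y* ≈ 327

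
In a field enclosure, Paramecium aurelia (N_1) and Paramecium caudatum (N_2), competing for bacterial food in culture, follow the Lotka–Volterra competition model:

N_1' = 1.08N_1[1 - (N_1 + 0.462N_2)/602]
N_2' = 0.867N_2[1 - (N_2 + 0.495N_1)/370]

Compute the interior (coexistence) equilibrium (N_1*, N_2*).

Setting both brackets to zero gives the nullclines N_1 + 0.462N_2 = 602 and 0.495N_1 + N_2 = 370.
Substituting N_2 = 370 - 0.495N_1 into the first: N_1(1 - 0.462·0.495) = 602 - 0.462·370.
So N_1* = 431/0.771 = 559, and then N_2* = 370 - 0.495·559 = 93.4.

N_1* ≈ 559, N_2* ≈ 93.4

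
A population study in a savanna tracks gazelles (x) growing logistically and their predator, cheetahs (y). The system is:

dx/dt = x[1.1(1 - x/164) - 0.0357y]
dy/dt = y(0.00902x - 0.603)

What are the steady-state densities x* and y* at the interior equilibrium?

From dy/dt = 0 with y > 0: 0.00902x* = 0.603, so x* = 66.9.
Substitute into dx/dt = 0: 1.1(1 - 66.9/164) = 0.0357y*.
The bracket is 0.592, giving y* = 0.652/0.0357 = 18.3.

x* ≈ 66.9, y* ≈ 18.3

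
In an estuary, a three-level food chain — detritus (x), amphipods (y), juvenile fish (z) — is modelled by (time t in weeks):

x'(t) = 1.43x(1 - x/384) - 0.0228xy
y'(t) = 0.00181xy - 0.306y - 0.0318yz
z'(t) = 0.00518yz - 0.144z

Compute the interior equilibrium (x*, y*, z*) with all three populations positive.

From dz/dt = 0: 0.00518y* = 0.144, so y* = 27.8.
From dx/dt = 0: 1.43(1 - x*/384) = 0.0228·27.8, giving x* = 384·(1 - 0.443) = 214.
From dy/dt = 0: 0.00181·214 - 0.306 = 0.0318z*, so z* = 0.081/0.0318 = 2.55.

x* ≈ 214, y* ≈ 27.8, z* ≈ 2.55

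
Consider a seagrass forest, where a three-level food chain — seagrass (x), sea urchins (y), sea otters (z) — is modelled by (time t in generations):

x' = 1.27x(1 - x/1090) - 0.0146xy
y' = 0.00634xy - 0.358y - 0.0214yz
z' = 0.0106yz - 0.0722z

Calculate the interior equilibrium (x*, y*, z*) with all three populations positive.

From dz/dt = 0: 0.0106y* = 0.0722, so y* = 6.81.
From dx/dt = 0: 1.27(1 - x*/1090) = 0.0146·6.81, giving x* = 1090·(1 - 0.0783) = 1000.
From dy/dt = 0: 0.00634·1000 - 0.358 = 0.0214z*, so z* = 6.01/0.0214 = 281.

x* ≈ 1000, y* ≈ 6.81, z* ≈ 281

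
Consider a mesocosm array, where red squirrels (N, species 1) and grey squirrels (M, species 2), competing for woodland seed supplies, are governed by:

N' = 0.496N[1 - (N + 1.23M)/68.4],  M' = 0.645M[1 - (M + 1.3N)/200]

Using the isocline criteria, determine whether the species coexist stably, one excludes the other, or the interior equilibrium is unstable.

species 2 excludes species 1

Compare the nullcline intercepts: K1/α12 = 68.4/1.23 = 55.6 < K2 = 200; K2/α21 = 200/1.3 = 154 > K1 = 68.4.
Since the inequalities point opposite ways, species 2 can invade but species 1 cannot.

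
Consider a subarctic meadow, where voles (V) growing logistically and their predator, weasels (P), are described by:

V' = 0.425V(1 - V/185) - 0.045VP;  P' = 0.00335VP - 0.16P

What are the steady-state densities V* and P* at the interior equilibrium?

From dP/dt = 0 with P > 0: 0.00335V* = 0.16, so V* = 47.8.
Substitute into dV/dt = 0: 0.425(1 - 47.8/185) = 0.045P*.
The bracket is 0.742, giving P* = 0.315/0.045 = 7.01.

V* ≈ 47.8, P* ≈ 7.01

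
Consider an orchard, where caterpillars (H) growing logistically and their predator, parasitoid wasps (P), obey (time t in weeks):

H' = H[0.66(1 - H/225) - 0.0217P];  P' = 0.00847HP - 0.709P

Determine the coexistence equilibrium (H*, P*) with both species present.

From dP/dt = 0 with P > 0: 0.00847H* = 0.709, so H* = 83.7.
Substitute into dH/dt = 0: 0.66(1 - 83.7/225) = 0.0217P*.
The bracket is 0.628, giving P* = 0.414/0.0217 = 19.1.

H* ≈ 83.7, P* ≈ 19.1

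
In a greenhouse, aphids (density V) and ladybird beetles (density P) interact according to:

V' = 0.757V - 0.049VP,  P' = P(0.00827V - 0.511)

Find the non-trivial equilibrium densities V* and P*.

V* ≈ 61.8, P* ≈ 15.4

Set dP/dt = 0 with P > 0: 0.00827V - 0.511 = 0, so V* = 0.511/0.00827 = 61.8.
Set dV/dt = 0 with V > 0: 0.757 - 0.049P = 0, so P* = 0.757/0.049 = 15.4.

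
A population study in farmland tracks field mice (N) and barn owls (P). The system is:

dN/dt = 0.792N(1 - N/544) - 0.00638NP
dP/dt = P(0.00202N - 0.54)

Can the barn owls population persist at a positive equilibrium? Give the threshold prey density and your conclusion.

The predator equation gives dP/dt > 0 only when N > 0.54/0.00202 = 267.
Without the predator, N → K = 544. Since 544 > 267, the predator can invade and persist.

Threshold N = 267; K > 267, so yes, the predator persists.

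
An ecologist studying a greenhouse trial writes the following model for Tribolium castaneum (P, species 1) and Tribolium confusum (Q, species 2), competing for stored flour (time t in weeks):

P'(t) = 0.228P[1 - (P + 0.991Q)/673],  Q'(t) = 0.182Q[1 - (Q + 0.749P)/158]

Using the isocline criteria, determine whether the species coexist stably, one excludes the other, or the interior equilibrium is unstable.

species 1 excludes species 2

Compare the nullcline intercepts: K1/α12 = 673/0.991 = 679 > K2 = 158; K2/α21 = 158/0.749 = 211 < K1 = 673.
Since the inequalities point opposite ways, species 1 can invade but species 2 cannot.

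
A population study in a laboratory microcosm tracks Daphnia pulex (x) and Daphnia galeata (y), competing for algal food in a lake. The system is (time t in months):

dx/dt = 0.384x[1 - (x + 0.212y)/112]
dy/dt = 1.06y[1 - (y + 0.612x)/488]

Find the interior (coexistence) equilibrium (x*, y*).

x* ≈ 9.82, y* ≈ 482

Setting both brackets to zero gives the nullclines x + 0.212y = 112 and 0.612x + y = 488.
Substituting y = 488 - 0.612x into the first: x(1 - 0.212·0.612) = 112 - 0.212·488.
So x* = 8.54/0.87 = 9.82, and then y* = 488 - 0.612·9.82 = 482.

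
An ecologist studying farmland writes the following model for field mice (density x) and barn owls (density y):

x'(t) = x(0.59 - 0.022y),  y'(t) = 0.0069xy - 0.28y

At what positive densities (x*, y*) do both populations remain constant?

x* ≈ 40.6, y* ≈ 26.8

Set dy/dt = 0 with y > 0: 0.0069x - 0.28 = 0, so x* = 0.28/0.0069 = 40.6.
Set dx/dt = 0 with x > 0: 0.59 - 0.022y = 0, so y* = 0.59/0.022 = 26.8.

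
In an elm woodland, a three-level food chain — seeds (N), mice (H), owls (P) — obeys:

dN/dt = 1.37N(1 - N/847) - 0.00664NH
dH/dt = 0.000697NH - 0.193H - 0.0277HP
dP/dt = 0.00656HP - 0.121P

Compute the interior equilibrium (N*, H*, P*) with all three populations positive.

From dP/dt = 0: 0.00656H* = 0.121, so H* = 18.4.
From dN/dt = 0: 1.37(1 - N*/847) = 0.00664·18.4, giving N* = 847·(1 - 0.0894) = 771.
From dH/dt = 0: 0.000697·771 - 0.193 = 0.0277P*, so P* = 0.345/0.0277 = 12.4.

N* ≈ 771, H* ≈ 18.4, P* ≈ 12.4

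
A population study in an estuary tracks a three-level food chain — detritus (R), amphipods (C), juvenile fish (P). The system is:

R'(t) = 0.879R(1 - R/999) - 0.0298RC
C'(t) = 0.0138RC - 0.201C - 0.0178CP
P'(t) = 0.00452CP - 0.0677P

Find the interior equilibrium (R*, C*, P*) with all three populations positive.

From dP/dt = 0: 0.00452C* = 0.0677, so C* = 15.
From dR/dt = 0: 0.879(1 - R*/999) = 0.0298·15, giving R* = 999·(1 - 0.508) = 492.
From dC/dt = 0: 0.0138·492 - 0.201 = 0.0178P*, so P* = 6.58/0.0178 = 370.

R* ≈ 492, C* ≈ 15, P* ≈ 370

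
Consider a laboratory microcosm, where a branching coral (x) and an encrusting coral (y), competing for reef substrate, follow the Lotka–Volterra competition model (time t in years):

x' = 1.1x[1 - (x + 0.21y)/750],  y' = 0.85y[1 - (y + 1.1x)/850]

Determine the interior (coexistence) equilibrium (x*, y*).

x* ≈ 743, y* ≈ 32.5

Setting both brackets to zero gives the nullclines x + 0.21y = 750 and 1.1x + y = 850.
Substituting y = 850 - 1.1x into the first: x(1 - 0.21·1.1) = 750 - 0.21·850.
So x* = 572/0.769 = 743, and then y* = 850 - 1.1·743 = 32.5.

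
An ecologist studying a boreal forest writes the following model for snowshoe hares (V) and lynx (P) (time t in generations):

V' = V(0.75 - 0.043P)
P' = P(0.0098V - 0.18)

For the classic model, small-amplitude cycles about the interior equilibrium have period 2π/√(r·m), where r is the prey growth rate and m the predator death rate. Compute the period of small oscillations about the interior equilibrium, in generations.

Here r = 0.75 and m = 0.18, so r·m = 0.135.
ω = √0.135 = 0.367 per generation, hence T = 2π/ω ≈ 17.1 generations.

T ≈ 17.1 generations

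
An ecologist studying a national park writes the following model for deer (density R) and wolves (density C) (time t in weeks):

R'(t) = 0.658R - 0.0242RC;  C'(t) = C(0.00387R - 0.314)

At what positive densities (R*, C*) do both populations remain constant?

Set dC/dt = 0 with C > 0: 0.00387R - 0.314 = 0, so R* = 0.314/0.00387 = 81.1.
Set dR/dt = 0 with R > 0: 0.658 - 0.0242C = 0, so C* = 0.658/0.0242 = 27.2.

R* ≈ 81.1, C* ≈ 27.2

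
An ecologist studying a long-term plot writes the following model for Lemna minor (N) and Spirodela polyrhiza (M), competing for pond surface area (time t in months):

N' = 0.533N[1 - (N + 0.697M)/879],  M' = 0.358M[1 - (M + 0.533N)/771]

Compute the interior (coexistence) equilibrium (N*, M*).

Setting both brackets to zero gives the nullclines N + 0.697M = 879 and 0.533N + M = 771.
Substituting M = 771 - 0.533N into the first: N(1 - 0.697·0.533) = 879 - 0.697·771.
So N* = 342/0.628 = 544, and then M* = 771 - 0.533·544 = 481.

N* ≈ 544, M* ≈ 481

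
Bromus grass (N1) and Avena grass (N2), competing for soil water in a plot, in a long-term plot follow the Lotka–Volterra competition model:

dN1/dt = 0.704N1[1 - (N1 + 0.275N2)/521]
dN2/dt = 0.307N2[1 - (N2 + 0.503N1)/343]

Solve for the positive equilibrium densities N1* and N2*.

Setting both brackets to zero gives the nullclines N1 + 0.275N2 = 521 and 0.503N1 + N2 = 343.
Substituting N2 = 343 - 0.503N1 into the first: N1(1 - 0.275·0.503) = 521 - 0.275·343.
So N1* = 427/0.862 = 495, and then N2* = 343 - 0.503·495 = 93.9.

N1* ≈ 495, N2* ≈ 93.9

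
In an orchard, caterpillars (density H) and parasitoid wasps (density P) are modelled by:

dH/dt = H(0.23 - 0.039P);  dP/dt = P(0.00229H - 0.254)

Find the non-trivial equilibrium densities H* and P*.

H* ≈ 111, P* ≈ 5.9

Set dP/dt = 0 with P > 0: 0.00229H - 0.254 = 0, so H* = 0.254/0.00229 = 111.
Set dH/dt = 0 with H > 0: 0.23 - 0.039P = 0, so P* = 0.23/0.039 = 5.9.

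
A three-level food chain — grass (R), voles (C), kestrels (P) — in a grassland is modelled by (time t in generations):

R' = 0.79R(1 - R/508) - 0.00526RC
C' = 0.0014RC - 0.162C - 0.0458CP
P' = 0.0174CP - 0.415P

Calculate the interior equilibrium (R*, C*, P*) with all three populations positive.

From dP/dt = 0: 0.0174C* = 0.415, so C* = 23.9.
From dR/dt = 0: 0.79(1 - R*/508) = 0.00526·23.9, giving R* = 508·(1 - 0.159) = 427.
From dC/dt = 0: 0.0014·427 - 0.162 = 0.0458P*, so P* = 0.436/0.0458 = 9.53.

R* ≈ 427, C* ≈ 23.9, P* ≈ 9.53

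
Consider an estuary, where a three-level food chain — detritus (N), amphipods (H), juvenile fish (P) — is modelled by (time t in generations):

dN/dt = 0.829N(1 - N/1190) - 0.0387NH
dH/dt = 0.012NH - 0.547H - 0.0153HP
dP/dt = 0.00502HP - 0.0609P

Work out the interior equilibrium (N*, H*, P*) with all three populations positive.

From dP/dt = 0: 0.00502H* = 0.0609, so H* = 12.1.
From dN/dt = 0: 0.829(1 - N*/1190) = 0.0387·12.1, giving N* = 1190·(1 - 0.566) = 516.
From dH/dt = 0: 0.012·516 - 0.547 = 0.0153P*, so P* = 5.65/0.0153 = 369.

N* ≈ 516, H* ≈ 12.1, P* ≈ 369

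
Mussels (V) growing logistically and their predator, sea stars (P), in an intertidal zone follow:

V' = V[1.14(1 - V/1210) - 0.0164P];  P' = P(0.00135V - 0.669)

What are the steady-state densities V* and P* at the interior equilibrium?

From dP/dt = 0 with P > 0: 0.00135V* = 0.669, so V* = 496.
Substitute into dV/dt = 0: 1.14(1 - 496/1210) = 0.0164P*.
The bracket is 0.59, giving P* = 0.673/0.0164 = 41.

V* ≈ 496, P* ≈ 41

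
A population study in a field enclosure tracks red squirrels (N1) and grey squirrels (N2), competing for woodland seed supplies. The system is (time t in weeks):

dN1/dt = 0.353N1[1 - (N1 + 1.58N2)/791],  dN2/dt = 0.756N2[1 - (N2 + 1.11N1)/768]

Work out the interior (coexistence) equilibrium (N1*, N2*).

Setting both brackets to zero gives the nullclines N1 + 1.58N2 = 791 and 1.11N1 + N2 = 768.
Substituting N2 = 768 - 1.11N1 into the first: N1(1 - 1.58·1.11) = 791 - 1.58·768.
So N1* = -422/-0.754 = 560, and then N2* = 768 - 1.11·560 = 146.

N1* ≈ 560, N2* ≈ 146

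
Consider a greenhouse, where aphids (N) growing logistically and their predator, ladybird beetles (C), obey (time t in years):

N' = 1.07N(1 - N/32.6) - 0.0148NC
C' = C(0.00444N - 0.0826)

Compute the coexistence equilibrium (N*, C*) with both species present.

From dC/dt = 0 with C > 0: 0.00444N* = 0.0826, so N* = 18.6.
Substitute into dN/dt = 0: 1.07(1 - 18.6/32.6) = 0.0148C*.
The bracket is 0.429, giving C* = 0.459/0.0148 = 31.

N* ≈ 18.6, C* ≈ 31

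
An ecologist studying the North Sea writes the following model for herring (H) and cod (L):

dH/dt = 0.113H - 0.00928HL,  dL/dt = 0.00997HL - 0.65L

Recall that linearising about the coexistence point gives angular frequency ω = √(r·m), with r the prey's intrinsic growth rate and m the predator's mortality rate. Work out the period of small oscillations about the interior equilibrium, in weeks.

T ≈ 23.2 weeks

Here r = 0.113 and m = 0.65, so r·m = 0.0735.
ω = √0.0735 = 0.271 per week, hence T = 2π/ω ≈ 23.2 weeks.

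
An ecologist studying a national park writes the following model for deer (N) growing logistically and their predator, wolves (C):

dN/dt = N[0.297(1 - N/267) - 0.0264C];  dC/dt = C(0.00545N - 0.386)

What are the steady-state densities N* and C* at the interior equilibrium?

N* ≈ 70.8, C* ≈ 8.27

From dC/dt = 0 with C > 0: 0.00545N* = 0.386, so N* = 70.8.
Substitute into dN/dt = 0: 0.297(1 - 70.8/267) = 0.0264C*.
The bracket is 0.735, giving C* = 0.218/0.0264 = 8.27.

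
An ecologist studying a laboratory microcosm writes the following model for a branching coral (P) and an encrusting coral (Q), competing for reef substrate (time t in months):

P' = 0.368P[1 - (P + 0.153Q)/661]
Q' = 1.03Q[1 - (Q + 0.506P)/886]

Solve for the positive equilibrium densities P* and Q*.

Setting both brackets to zero gives the nullclines P + 0.153Q = 661 and 0.506P + Q = 886.
Substituting Q = 886 - 0.506P into the first: P(1 - 0.153·0.506) = 661 - 0.153·886.
So P* = 525/0.923 = 570, and then Q* = 886 - 0.506·570 = 598.

P* ≈ 570, Q* ≈ 598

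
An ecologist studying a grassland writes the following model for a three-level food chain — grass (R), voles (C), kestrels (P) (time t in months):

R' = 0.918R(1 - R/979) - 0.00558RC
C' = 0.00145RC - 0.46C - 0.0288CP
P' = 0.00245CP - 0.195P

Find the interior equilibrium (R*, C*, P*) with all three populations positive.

From dP/dt = 0: 0.00245C* = 0.195, so C* = 79.6.
From dR/dt = 0: 0.918(1 - R*/979) = 0.00558·79.6, giving R* = 979·(1 - 0.484) = 505.
From dC/dt = 0: 0.00145·505 - 0.46 = 0.0288P*, so P* = 0.273/0.0288 = 9.47.

R* ≈ 505, C* ≈ 79.6, P* ≈ 9.47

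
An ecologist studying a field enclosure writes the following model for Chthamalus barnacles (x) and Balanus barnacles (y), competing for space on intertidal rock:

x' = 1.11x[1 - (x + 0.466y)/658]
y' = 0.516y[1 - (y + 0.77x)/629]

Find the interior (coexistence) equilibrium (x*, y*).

Setting both brackets to zero gives the nullclines x + 0.466y = 658 and 0.77x + y = 629.
Substituting y = 629 - 0.77x into the first: x(1 - 0.466·0.77) = 658 - 0.466·629.
So x* = 365/0.641 = 569, and then y* = 629 - 0.77·569 = 191.

x* ≈ 569, y* ≈ 191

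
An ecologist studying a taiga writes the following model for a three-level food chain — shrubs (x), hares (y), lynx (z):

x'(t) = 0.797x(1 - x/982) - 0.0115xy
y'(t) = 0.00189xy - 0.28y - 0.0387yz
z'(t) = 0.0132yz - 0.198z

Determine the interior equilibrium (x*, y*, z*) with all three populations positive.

From dz/dt = 0: 0.0132y* = 0.198, so y* = 15.
From dx/dt = 0: 0.797(1 - x*/982) = 0.0115·15, giving x* = 982·(1 - 0.216) = 769.
From dy/dt = 0: 0.00189·769 - 0.28 = 0.0387z*, so z* = 1.17/0.0387 = 30.3.

x* ≈ 769, y* ≈ 15, z* ≈ 30.3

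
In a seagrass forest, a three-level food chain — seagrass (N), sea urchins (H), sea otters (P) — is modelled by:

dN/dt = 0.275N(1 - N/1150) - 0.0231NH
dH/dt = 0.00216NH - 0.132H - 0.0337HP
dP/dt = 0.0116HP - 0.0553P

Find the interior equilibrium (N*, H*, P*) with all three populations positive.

N* ≈ 689, H* ≈ 4.77, P* ≈ 40.3

From dP/dt = 0: 0.0116H* = 0.0553, so H* = 4.77.
From dN/dt = 0: 0.275(1 - N*/1150) = 0.0231·4.77, giving N* = 1150·(1 - 0.4) = 689.
From dH/dt = 0: 0.00216·689 - 0.132 = 0.0337P*, so P* = 1.36/0.0337 = 40.3.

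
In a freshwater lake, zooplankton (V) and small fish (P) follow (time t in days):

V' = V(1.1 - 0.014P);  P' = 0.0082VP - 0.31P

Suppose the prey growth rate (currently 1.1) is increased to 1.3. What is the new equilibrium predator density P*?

At the interior fixed point, setting dV/dt = 0 with V > 0 fixes P* = (prey growth rate)/(VP coefficient) — independent of the other coefficients.
With the change, P* = 1.3/0.014 = 92.9; it rises from 78.6.

P* ≈ 92.9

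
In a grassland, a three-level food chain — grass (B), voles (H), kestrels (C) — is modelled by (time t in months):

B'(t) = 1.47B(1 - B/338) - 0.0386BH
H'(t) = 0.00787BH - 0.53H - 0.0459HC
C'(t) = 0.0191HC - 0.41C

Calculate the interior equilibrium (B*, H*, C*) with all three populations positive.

B* ≈ 147, H* ≈ 21.5, C* ≈ 13.7

From dC/dt = 0: 0.0191H* = 0.41, so H* = 21.5.
From dB/dt = 0: 1.47(1 - B*/338) = 0.0386·21.5, giving B* = 338·(1 - 0.564) = 147.
From dH/dt = 0: 0.00787·147 - 0.53 = 0.0459C*, so C* = 0.631/0.0459 = 13.7.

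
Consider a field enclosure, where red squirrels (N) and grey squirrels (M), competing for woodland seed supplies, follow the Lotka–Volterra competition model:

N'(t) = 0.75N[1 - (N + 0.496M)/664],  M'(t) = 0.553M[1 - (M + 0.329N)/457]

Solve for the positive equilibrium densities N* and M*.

Setting both brackets to zero gives the nullclines N + 0.496M = 664 and 0.329N + M = 457.
Substituting M = 457 - 0.329N into the first: N(1 - 0.496·0.329) = 664 - 0.496·457.
So N* = 437/0.837 = 523, and then M* = 457 - 0.329·523 = 285.

N* ≈ 523, M* ≈ 285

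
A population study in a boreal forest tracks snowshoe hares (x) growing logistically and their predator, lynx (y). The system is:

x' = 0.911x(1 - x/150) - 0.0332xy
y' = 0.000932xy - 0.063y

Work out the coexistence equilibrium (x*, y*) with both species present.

From dy/dt = 0 with y > 0: 0.000932x* = 0.063, so x* = 67.6.
Substitute into dx/dt = 0: 0.911(1 - 67.6/150) = 0.0332y*.
The bracket is 0.549, giving y* = 0.5/0.0332 = 15.1.

x* ≈ 67.6, y* ≈ 15.1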